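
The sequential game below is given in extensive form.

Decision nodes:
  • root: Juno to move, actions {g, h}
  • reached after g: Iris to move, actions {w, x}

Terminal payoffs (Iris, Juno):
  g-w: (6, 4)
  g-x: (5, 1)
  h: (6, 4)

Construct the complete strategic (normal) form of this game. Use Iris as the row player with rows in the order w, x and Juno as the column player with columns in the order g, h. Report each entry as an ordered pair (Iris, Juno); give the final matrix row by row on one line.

w: (6,4) (6,4) | x: (5,1) (6,4)

            g        h
   w    (6,4)    (6,4)
   x    (5,1)    (6,4)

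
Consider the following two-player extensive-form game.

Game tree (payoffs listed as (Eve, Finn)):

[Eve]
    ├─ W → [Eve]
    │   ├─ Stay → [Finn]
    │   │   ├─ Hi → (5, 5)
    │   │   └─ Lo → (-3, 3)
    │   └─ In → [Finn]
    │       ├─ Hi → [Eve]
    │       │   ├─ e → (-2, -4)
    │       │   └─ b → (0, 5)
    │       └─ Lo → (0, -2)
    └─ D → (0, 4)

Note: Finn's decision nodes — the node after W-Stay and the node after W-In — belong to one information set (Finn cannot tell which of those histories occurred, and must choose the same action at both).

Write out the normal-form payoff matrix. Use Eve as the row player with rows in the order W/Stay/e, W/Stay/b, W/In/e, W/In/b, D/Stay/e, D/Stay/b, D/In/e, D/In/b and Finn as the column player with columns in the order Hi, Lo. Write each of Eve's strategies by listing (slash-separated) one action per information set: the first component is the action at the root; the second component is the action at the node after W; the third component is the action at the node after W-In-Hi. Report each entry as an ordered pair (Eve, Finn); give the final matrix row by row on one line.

W/Stay/e: (5,5) (-3,3) | W/Stay/b: (5,5) (-3,3) | W/In/e: (-2,-4) (0,-2) | W/In/b: (0,5) (0,-2) | D/Stay/e: (0,4) (0,4) | D/Stay/b: (0,4) (0,4) | D/In/e: (0,4) (0,4) | D/In/b: (0,4) (0,4)

Row W/Stay/e: Hi→(5,5), Lo→(-3,3)
Row W/Stay/b: Hi→(5,5), Lo→(-3,3)
Row W/In/e: Hi→(-2,-4), Lo→(0,-2)
Row W/In/b: Hi→(0,5), Lo→(0,-2)
Row D/Stay/e: Hi→(0,4), Lo→(0,4)
Row D/Stay/b: Hi→(0,4), Lo→(0,4)
Row D/In/e: Hi→(0,4), Lo→(0,4)
Row D/In/b: Hi→(0,4), Lo→(0,4)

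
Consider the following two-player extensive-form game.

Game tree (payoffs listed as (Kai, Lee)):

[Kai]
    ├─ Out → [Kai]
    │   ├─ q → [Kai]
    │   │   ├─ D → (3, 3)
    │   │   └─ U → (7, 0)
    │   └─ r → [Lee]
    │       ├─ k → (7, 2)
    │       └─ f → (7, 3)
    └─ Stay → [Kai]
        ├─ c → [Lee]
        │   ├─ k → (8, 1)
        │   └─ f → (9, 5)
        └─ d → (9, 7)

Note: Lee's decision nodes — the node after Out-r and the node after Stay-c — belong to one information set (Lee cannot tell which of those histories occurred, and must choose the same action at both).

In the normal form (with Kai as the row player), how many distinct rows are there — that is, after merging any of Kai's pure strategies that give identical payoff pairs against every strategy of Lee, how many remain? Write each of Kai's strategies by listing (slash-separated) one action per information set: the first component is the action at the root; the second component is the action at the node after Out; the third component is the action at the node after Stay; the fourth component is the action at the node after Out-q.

Kai has 16 pure strategies: Out/q/c/D, Out/q/c/U, Out/q/d/D, Out/q/d/U, Out/r/c/D, Out/r/c/U, Out/r/d/D, Out/r/d/U, Stay/q/c/D, Stay/q/c/U, Stay/q/d/D, Stay/q/d/U, Stay/r/c/D, Stay/r/c/U, Stay/r/d/D, Stay/r/d/U. Columns: k, f.
{Out/q/c/D, Out/q/d/D} → row (3,3) (3,3)
{Out/q/c/U, Out/q/d/U} → row (7,0) (7,0)
{Out/r/c/D, Out/r/c/U, Out/r/d/D, Out/r/d/U} → row (7,2) (7,3)
{Stay/q/c/D, Stay/q/c/U, Stay/r/c/D, Stay/r/c/U} → row (8,1) (9,5)
{Stay/q/d/D, Stay/q/d/U, Stay/r/d/D, Stay/r/d/U} → row (9,7) (9,7)
That's 5 distinct rows out of 16 strategies.

5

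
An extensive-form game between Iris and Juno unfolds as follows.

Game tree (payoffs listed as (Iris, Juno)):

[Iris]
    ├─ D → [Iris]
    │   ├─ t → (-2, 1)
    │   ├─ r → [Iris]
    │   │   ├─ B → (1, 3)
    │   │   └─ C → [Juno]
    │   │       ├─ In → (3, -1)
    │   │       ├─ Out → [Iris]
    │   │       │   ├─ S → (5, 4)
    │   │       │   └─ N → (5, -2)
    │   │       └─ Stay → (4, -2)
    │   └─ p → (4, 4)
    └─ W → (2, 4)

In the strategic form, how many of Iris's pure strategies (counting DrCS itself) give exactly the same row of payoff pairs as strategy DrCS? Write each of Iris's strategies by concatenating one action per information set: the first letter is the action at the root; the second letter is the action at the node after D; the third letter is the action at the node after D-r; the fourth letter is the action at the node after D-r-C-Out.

Row for DrCS (columns In, Out, Stay): (3,-1) (5,4) (4,-2).
Every one of Iris's information sets is on the play path for some reply by Juno when Iris follows DrCS.
Changing the action at any of them therefore changes at least one column, so only DrCS itself gives this row.

1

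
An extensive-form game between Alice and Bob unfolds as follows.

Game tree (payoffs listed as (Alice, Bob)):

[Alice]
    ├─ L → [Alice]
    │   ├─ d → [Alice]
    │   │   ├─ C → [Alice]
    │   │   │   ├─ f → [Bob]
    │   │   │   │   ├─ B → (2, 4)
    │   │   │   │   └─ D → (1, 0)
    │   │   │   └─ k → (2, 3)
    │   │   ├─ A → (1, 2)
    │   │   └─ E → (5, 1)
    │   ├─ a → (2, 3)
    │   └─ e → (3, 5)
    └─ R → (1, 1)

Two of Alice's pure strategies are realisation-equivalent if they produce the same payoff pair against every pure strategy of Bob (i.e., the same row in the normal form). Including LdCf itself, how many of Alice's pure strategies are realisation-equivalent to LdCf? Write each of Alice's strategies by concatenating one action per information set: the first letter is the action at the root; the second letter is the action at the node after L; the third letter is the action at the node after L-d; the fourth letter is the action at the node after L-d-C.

Row for LdCf (columns B, D): (2,4) (1,0).
Every one of Alice's information sets is on the play path for some reply by Bob when Alice follows LdCf.
Changing the action at any of them therefore changes at least one column, so only LdCf itself gives this row.

1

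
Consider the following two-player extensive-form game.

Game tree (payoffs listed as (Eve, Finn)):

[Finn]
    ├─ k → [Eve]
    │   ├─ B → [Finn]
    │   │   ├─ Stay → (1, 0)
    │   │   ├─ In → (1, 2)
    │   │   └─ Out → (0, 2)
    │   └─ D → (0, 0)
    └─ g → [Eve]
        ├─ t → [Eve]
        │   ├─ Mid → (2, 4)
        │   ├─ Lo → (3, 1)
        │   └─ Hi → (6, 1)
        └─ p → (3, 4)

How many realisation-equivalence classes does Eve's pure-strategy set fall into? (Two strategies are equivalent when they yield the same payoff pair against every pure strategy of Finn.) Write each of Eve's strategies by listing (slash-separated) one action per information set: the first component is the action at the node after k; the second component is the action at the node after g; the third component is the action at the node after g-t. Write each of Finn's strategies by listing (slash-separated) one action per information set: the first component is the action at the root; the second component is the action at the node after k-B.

8

Eve has 12 pure strategies: B/t/Mid, B/t/Lo, B/t/Hi, B/p/Mid, B/p/Lo, B/p/Hi, D/t/Mid, D/t/Lo, D/t/Hi, D/p/Mid, D/p/Lo, D/p/Hi. Columns: k/Stay, k/In, k/Out, g/Stay, g/In, g/Out.
{B/t/Mid} → row (1,0) (1,2) (0,2) (2,4) (2,4) (2,4)
{B/t/Lo} → row (1,0) (1,2) (0,2) (3,1) (3,1) (3,1)
{B/t/Hi} → row (1,0) (1,2) (0,2) (6,1) (6,1) (6,1)
{B/p/Mid, B/p/Lo, B/p/Hi} → row (1,0) (1,2) (0,2) (3,4) (3,4) (3,4)
{D/t/Mid} → row (0,0) (0,0) (0,0) (2,4) (2,4) (2,4)
{D/t/Lo} → row (0,0) (0,0) (0,0) (3,1) (3,1) (3,1)
{D/t/Hi} → row (0,0) (0,0) (0,0) (6,1) (6,1) (6,1)
{D/p/Mid, D/p/Lo, D/p/Hi} → row (0,0) (0,0) (0,0) (3,4) (3,4) (3,4)
That's 8 distinct rows out of 12 strategies.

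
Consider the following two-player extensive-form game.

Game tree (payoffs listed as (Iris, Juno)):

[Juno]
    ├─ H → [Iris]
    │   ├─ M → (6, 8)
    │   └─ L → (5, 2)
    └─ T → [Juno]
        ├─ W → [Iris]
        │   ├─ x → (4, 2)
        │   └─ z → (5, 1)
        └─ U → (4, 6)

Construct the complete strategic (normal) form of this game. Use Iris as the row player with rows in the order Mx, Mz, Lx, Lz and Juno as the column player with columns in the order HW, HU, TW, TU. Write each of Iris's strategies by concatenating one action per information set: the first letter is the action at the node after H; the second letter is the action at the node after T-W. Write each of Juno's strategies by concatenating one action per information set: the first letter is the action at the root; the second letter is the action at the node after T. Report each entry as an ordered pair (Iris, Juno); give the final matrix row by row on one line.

           HW       HU       TW       TU
  Mx    (6,8)    (6,8)    (4,2)    (4,6)
  Mz    (6,8)    (6,8)    (5,1)    (4,6)
  Lx    (5,2)    (5,2)    (4,2)    (4,6)
  Lz    (5,2)    (5,2)    (5,1)    (4,6)

Mx: (6,8) (6,8) (4,2) (4,6) | Mz: (6,8) (6,8) (5,1) (4,6) | Lx: (5,2) (5,2) (4,2) (4,6) | Lz: (5,2) (5,2) (5,1) (4,6)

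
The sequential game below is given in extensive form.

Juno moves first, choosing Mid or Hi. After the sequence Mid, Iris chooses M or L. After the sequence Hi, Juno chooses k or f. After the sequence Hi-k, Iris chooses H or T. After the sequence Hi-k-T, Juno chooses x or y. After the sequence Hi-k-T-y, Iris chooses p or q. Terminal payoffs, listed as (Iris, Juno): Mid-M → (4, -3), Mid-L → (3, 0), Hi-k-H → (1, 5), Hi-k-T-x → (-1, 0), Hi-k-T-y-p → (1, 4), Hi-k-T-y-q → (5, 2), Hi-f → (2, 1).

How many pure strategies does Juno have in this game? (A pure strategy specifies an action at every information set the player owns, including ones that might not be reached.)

8

Juno owns the root with actions {Mid, Hi} — two choices.
Juno owns the node after Hi with actions {k, f} — two choices.
Juno owns the node after Hi-k-T with actions {x, y} — two choices.
A pure strategy fixes one action at each information set independently, so the count is the product 2 × 2 × 2 = 8.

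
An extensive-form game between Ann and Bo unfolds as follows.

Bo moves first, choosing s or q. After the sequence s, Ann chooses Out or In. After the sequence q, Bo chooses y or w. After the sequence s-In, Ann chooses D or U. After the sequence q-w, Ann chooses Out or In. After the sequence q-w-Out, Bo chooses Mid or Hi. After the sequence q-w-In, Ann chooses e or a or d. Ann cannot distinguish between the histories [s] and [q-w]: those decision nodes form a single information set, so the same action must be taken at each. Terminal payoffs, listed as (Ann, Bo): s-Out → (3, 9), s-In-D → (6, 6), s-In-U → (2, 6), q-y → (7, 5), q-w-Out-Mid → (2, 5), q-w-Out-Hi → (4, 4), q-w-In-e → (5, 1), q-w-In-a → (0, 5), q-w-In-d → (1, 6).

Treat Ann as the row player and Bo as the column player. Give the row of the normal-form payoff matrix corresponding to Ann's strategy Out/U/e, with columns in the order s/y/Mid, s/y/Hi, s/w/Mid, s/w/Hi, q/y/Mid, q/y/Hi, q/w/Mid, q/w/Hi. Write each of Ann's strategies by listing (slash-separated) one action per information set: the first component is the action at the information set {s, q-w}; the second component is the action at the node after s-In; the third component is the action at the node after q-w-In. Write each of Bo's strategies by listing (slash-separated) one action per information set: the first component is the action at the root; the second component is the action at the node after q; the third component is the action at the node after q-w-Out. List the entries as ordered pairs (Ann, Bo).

(3,9) (3,9) (3,9) (3,9) (7,5) (7,5) (2,5) (4,4)

vs s/y/Mid: Bo plays s → Ann plays Out at [s] → (3, 9)
vs s/y/Hi: Bo plays s → Ann plays Out at [s] → (3, 9)
vs s/w/Mid: Bo plays s → Ann plays Out at [s] → (3, 9)
vs s/w/Hi: Bo plays s → Ann plays Out at [s] → (3, 9)
vs q/y/Mid: Bo plays q → Bo plays y at [q] → (7, 5)
vs q/y/Hi: Bo plays q → Bo plays y at [q] → (7, 5)
vs q/w/Mid: Bo plays q → Bo plays w at [q] → Ann plays Out at [q-w] → Bo plays Mid at [q-w-Out] → (2, 5)
vs q/w/Hi: Bo plays q → Bo plays w at [q] → Ann plays Out at [q-w] → Bo plays Hi at [q-w-Out] → (4, 4)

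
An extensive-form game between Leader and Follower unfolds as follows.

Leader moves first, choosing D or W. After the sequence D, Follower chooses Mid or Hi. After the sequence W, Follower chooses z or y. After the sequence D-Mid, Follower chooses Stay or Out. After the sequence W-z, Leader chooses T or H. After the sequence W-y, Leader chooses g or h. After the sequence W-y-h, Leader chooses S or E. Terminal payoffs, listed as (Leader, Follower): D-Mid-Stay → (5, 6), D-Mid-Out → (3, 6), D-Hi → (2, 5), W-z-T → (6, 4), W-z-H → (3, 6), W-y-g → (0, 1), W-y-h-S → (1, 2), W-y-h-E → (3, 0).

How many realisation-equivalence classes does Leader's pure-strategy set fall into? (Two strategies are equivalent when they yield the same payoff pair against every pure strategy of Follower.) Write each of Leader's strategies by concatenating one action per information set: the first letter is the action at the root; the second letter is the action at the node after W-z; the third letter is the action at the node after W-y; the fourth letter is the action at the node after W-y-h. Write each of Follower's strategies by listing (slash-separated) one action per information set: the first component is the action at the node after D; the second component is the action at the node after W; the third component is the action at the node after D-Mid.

7

Leader has 16 pure strategies: DTgS, DTgE, DThS, DThE, DHgS, DHgE, DHhS, DHhE, WTgS, WTgE, WThS, WThE, WHgS, WHgE, WHhS, WHhE. Columns: Mid/z/Stay, Mid/z/Out, Mid/y/Stay, Mid/y/Out, Hi/z/Stay, Hi/z/Out, Hi/y/Stay, Hi/y/Out.
{DTgS, DTgE, DThS, DThE, DHgS, DHgE, DHhS, DHhE} → row (5,6) (3,6) (5,6) (3,6) (2,5) (2,5) (2,5) (2,5)
{WTgS, WTgE} → row (6,4) (6,4) (0,1) (0,1) (6,4) (6,4) (0,1) (0,1)
{WThS} → row (6,4) (6,4) (1,2) (1,2) (6,4) (6,4) (1,2) (1,2)
{WThE} → row (6,4) (6,4) (3,0) (3,0) (6,4) (6,4) (3,0) (3,0)
{WHgS, WHgE} → row (3,6) (3,6) (0,1) (0,1) (3,6) (3,6) (0,1) (0,1)
{WHhS} → row (3,6) (3,6) (1,2) (1,2) (3,6) (3,6) (1,2) (1,2)
{WHhE} → row (3,6) (3,6) (3,0) (3,0) (3,6) (3,6) (3,0) (3,0)
That's 7 distinct rows out of 16 strategies.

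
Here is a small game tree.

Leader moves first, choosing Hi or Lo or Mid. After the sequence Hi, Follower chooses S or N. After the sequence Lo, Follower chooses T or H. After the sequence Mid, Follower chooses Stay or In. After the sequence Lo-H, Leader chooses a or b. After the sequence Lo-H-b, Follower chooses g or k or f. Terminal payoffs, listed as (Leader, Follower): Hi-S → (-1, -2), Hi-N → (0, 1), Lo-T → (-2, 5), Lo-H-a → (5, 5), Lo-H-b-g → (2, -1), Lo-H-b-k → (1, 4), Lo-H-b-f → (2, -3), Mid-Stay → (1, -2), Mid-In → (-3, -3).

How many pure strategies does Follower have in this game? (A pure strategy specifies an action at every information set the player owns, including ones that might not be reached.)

Follower owns the node after Hi with actions {S, N} — two choices.
Follower owns the node after Lo with actions {T, H} — two choices.
Follower owns the node after Mid with actions {Stay, In} — two choices.
Follower owns the node after Lo-H-b with actions {g, k, f} — three choices.
A pure strategy fixes one action at each information set independently, so the count is the product 2 × 2 × 2 × 3 = 24.

24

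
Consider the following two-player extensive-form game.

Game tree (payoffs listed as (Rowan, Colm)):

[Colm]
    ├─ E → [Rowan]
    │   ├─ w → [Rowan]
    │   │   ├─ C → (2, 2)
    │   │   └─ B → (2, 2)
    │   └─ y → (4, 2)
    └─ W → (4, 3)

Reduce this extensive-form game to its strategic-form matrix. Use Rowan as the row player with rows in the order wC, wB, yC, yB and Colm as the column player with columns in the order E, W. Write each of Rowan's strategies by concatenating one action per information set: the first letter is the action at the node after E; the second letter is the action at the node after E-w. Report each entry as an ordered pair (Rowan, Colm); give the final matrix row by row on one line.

wC: (2,2) (4,3) | wB: (2,2) (4,3) | yC: (4,2) (4,3) | yB: (4,2) (4,3)

            E        W
  wC    (2,2)    (4,3)
  wB    (2,2)    (4,3)
  yC    (4,2)    (4,3)
  yB    (4,2)    (4,3)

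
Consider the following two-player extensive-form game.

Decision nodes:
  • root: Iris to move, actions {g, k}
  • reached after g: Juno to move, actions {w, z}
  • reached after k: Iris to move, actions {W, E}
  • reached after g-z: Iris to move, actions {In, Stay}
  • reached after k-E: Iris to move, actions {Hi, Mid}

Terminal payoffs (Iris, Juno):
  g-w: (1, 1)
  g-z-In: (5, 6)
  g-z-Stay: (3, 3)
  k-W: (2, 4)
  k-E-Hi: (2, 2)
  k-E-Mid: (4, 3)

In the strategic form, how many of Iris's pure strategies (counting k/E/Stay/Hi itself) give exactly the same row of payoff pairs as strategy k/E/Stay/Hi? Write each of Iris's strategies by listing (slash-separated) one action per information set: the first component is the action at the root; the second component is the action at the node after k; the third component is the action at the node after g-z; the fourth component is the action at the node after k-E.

Row for k/E/Stay/Hi (columns w, z): (2,2) (2,2).
Under k/E/Stay/Hi, Iris's choice at the node after g-z can never be reached regardless of what Juno does, so varying those choices leaves every outcome unchanged.
Holding the reachable choices fixed and varying the unreachable one freely already gives 2 equivalent strategies.
No other strategy reproduces this row, so those 2 are the full class: k/E/In/Hi, k/E/Stay/Hi.

2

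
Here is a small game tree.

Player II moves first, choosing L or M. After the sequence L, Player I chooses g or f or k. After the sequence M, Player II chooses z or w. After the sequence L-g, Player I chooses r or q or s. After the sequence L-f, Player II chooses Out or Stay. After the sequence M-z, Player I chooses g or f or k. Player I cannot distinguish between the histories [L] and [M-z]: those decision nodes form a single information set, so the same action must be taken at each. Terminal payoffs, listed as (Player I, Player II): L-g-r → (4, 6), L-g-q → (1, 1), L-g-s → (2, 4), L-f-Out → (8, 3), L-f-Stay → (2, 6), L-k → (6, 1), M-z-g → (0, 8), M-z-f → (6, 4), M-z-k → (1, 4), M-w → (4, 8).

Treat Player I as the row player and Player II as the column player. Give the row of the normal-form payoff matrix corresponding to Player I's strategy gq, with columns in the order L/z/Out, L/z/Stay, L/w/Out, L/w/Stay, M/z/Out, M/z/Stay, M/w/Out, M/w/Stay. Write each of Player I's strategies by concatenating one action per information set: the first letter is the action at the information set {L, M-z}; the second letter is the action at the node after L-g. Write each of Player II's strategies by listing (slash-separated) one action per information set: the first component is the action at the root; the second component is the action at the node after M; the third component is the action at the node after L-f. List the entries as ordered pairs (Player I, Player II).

vs L/z/Out: Player II plays L → Player I plays g at [L] → Player I plays q at [L-g] → (1, 1)
vs L/z/Stay: Player II plays L → Player I plays g at [L] → Player I plays q at [L-g] → (1, 1)
vs L/w/Out: Player II plays L → Player I plays g at [L] → Player I plays q at [L-g] → (1, 1)
vs L/w/Stay: Player II plays L → Player I plays g at [L] → Player I plays q at [L-g] → (1, 1)
vs M/z/Out: Player II plays M → Player II plays z at [M] → Player I plays g at [M-z] → (0, 8)
vs M/z/Stay: Player II plays M → Player II plays z at [M] → Player I plays g at [M-z] → (0, 8)
vs M/w/Out: Player II plays M → Player II plays w at [M] → (4, 8)
vs M/w/Stay: Player II plays M → Player II plays w at [M] → (4, 8)

(1,1) (1,1) (1,1) (1,1) (0,8) (0,8) (4,8) (4,8)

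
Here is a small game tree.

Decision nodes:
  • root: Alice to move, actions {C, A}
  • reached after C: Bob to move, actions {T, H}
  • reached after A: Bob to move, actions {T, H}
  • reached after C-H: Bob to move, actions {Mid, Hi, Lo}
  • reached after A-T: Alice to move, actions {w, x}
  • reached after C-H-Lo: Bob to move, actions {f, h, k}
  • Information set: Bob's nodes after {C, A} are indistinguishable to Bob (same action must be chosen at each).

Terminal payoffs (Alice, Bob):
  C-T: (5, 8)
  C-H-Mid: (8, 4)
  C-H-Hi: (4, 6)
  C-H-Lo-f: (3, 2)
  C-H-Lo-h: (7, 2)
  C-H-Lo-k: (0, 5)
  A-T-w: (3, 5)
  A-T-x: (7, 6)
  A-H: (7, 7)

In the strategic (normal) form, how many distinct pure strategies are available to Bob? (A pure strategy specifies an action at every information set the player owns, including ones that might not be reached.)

Bob owns the information set {C, A} with actions {T, H} — two choices.
Bob owns the node after C-H with actions {Mid, Hi, Lo} — three choices.
Bob owns the node after C-H-Lo with actions {f, h, k} — three choices.
A pure strategy fixes one action at each information set independently, so the count is the product 2 × 3 × 3 = 18.
(For reference, Alice has 4 pure strategies, giving a 18×4 normal-form matrix.)

18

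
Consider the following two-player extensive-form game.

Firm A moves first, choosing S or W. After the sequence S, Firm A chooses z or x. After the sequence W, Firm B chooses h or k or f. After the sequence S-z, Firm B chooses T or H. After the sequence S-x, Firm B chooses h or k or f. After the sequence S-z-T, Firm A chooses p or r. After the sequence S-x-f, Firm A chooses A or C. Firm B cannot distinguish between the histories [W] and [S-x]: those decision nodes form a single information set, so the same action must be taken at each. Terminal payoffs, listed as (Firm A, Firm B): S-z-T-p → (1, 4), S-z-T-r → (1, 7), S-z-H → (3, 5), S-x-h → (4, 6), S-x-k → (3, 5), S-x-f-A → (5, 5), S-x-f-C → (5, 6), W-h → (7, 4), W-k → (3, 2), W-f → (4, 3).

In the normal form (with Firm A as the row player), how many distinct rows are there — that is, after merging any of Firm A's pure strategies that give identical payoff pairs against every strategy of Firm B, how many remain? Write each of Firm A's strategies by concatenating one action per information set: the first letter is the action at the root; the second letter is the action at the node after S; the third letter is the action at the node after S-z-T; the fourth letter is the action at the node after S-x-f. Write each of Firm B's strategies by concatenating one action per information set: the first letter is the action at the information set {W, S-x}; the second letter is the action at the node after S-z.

Firm A has 16 pure strategies: SzpA, SzpC, SzrA, SzrC, SxpA, SxpC, SxrA, SxrC, WzpA, WzpC, WzrA, WzrC, WxpA, WxpC, WxrA, WxrC. Columns: hT, hH, kT, kH, fT, fH.
{SzpA, SzpC} → row (1,4) (3,5) (1,4) (3,5) (1,4) (3,5)
{SzrA, SzrC} → row (1,7) (3,5) (1,7) (3,5) (1,7) (3,5)
{SxpA, SxrA} → row (4,6) (4,6) (3,5) (3,5) (5,5) (5,5)
{SxpC, SxrC} → row (4,6) (4,6) (3,5) (3,5) (5,6) (5,6)
{WzpA, WzpC, WzrA, WzrC, WxpA, WxpC, WxrA, WxrC} → row (7,4) (7,4) (3,2) (3,2) (4,3) (4,3)
That's 5 distinct rows out of 16 strategies.

5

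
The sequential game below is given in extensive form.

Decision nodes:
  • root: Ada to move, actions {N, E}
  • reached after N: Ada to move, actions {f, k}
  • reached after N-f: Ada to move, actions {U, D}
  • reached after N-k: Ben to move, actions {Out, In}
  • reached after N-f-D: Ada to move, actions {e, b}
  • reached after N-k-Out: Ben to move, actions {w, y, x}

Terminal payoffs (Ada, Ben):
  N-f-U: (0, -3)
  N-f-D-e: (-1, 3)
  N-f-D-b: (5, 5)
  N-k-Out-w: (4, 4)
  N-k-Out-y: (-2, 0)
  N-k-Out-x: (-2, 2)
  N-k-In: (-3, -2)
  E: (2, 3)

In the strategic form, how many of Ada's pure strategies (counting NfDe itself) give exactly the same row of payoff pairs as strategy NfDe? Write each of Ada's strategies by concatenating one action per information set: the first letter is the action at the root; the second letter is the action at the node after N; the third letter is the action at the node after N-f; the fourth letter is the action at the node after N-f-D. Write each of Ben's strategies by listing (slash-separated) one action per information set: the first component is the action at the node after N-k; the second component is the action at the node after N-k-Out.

Row for NfDe (columns Out/w, Out/y, Out/x, In/w, In/y, In/x): (-1,3) (-1,3) (-1,3) (-1,3) (-1,3) (-1,3).
Every one of Ada's information sets is on the play path for some reply by Ben when Ada follows NfDe.
Changing the action at any of them therefore changes at least one column, so only NfDe itself gives this row.

1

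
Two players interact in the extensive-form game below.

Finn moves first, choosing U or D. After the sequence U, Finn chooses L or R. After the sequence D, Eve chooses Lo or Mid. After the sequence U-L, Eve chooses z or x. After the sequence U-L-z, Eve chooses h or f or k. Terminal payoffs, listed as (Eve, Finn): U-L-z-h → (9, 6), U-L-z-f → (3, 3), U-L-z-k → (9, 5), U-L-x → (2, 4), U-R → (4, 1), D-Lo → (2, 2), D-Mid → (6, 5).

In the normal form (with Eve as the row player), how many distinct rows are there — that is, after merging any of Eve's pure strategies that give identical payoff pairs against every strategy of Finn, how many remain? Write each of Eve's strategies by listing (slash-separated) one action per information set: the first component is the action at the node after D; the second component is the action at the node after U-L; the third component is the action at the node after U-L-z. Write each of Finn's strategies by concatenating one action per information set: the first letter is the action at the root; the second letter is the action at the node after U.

8

Eve has 12 pure strategies: Lo/z/h, Lo/z/f, Lo/z/k, Lo/x/h, Lo/x/f, Lo/x/k, Mid/z/h, Mid/z/f, Mid/z/k, Mid/x/h, Mid/x/f, Mid/x/k. Columns: UL, UR, DL, DR.
{Lo/z/h} → row (9,6) (4,1) (2,2) (2,2)
{Lo/z/f} → row (3,3) (4,1) (2,2) (2,2)
{Lo/z/k} → row (9,5) (4,1) (2,2) (2,2)
{Lo/x/h, Lo/x/f, Lo/x/k} → row (2,4) (4,1) (2,2) (2,2)
{Mid/z/h} → row (9,6) (4,1) (6,5) (6,5)
{Mid/z/f} → row (3,3) (4,1) (6,5) (6,5)
{Mid/z/k} → row (9,5) (4,1) (6,5) (6,5)
{Mid/x/h, Mid/x/f, Mid/x/k} → row (2,4) (4,1) (6,5) (6,5)
That's 8 distinct rows out of 12 strategies.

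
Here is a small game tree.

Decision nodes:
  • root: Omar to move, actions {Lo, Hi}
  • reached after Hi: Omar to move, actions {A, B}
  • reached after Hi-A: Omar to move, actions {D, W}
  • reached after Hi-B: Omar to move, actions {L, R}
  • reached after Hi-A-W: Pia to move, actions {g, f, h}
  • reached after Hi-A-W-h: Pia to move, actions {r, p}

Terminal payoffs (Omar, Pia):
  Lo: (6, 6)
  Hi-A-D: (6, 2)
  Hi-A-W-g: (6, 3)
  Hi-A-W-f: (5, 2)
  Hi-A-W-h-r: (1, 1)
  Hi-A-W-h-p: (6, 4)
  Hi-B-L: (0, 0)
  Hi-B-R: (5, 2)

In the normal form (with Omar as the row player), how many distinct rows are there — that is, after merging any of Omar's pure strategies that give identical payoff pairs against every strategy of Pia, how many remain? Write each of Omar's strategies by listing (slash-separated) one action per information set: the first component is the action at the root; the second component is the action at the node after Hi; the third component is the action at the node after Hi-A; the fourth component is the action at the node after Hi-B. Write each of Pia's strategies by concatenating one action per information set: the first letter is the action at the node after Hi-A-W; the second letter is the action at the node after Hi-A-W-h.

Omar has 16 pure strategies: Lo/A/D/L, Lo/A/D/R, Lo/A/W/L, Lo/A/W/R, Lo/B/D/L, Lo/B/D/R, Lo/B/W/L, Lo/B/W/R, Hi/A/D/L, Hi/A/D/R, Hi/A/W/L, Hi/A/W/R, Hi/B/D/L, Hi/B/D/R, Hi/B/W/L, Hi/B/W/R. Columns: gr, gp, fr, fp, hr, hp.
{Lo/A/D/L, Lo/A/D/R, Lo/A/W/L, Lo/A/W/R, Lo/B/D/L, Lo/B/D/R, Lo/B/W/L, Lo/B/W/R} → row (6,6) (6,6) (6,6) (6,6) (6,6) (6,6)
{Hi/A/D/L, Hi/A/D/R} → row (6,2) (6,2) (6,2) (6,2) (6,2) (6,2)
{Hi/A/W/L, Hi/A/W/R} → row (6,3) (6,3) (5,2) (5,2) (1,1) (6,4)
{Hi/B/D/L, Hi/B/W/L} → row (0,0) (0,0) (0,0) (0,0) (0,0) (0,0)
{Hi/B/D/R, Hi/B/W/R} → row (5,2) (5,2) (5,2) (5,2) (5,2) (5,2)
That's 5 distinct rows out of 16 strategies.

5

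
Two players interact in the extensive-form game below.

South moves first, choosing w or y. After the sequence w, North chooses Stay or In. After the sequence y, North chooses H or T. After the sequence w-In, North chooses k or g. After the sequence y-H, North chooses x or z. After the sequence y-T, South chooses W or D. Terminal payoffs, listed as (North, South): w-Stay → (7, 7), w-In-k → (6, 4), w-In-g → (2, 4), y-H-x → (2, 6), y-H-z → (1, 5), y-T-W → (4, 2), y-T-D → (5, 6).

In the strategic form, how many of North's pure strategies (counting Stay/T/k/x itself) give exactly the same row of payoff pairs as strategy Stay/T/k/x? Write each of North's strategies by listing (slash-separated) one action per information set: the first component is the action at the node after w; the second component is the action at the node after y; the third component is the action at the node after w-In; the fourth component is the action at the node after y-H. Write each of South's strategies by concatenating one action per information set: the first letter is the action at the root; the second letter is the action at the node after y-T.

4

Row for Stay/T/k/x (columns wW, wD, yW, yD): (7,7) (7,7) (4,2) (5,6).
Under Stay/T/k/x, North's choice at the node after w-In and at the node after y-H can never be reached regardless of what South does, so varying those choices leaves every outcome unchanged.
Holding the reachable choices fixed and varying the unreachable ones freely already gives 2 × 2 = 4 equivalent strategies.
No other strategy reproduces this row, so those 4 are the full class: Stay/T/k/x, Stay/T/k/z, Stay/T/g/x, Stay/T/g/z.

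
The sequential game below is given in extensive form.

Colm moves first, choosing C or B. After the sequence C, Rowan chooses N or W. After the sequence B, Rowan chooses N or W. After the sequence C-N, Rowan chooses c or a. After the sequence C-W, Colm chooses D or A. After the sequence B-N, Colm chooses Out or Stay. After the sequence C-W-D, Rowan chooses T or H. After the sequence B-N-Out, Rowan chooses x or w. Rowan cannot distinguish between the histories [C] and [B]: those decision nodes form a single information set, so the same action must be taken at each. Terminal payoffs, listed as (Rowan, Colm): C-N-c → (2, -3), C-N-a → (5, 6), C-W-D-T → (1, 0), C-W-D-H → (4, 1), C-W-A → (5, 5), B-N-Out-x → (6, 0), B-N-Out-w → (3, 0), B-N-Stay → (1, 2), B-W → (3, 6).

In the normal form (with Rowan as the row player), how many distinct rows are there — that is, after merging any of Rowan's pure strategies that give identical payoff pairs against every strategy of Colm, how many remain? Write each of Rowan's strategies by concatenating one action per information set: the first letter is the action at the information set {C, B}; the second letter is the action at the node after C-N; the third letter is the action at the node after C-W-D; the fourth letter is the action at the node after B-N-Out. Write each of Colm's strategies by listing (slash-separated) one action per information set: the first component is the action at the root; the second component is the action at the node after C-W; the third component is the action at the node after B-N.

6

Rowan has 16 pure strategies: NcTx, NcTw, NcHx, NcHw, NaTx, NaTw, NaHx, NaHw, WcTx, WcTw, WcHx, WcHw, WaTx, WaTw, WaHx, WaHw. Columns: C/D/Out, C/D/Stay, C/A/Out, C/A/Stay, B/D/Out, B/D/Stay, B/A/Out, B/A/Stay.
{NcTx, NcHx} → row (2,-3) (2,-3) (2,-3) (2,-3) (6,0) (1,2) (6,0) (1,2)
{NcTw, NcHw} → row (2,-3) (2,-3) (2,-3) (2,-3) (3,0) (1,2) (3,0) (1,2)
{NaTx, NaHx} → row (5,6) (5,6) (5,6) (5,6) (6,0) (1,2) (6,0) (1,2)
{NaTw, NaHw} → row (5,6) (5,6) (5,6) (5,6) (3,0) (1,2) (3,0) (1,2)
{WcTx, WcTw, WaTx, WaTw} → row (1,0) (1,0) (5,5) (5,5) (3,6) (3,6) (3,6) (3,6)
{WcHx, WcHw, WaHx, WaHw} → row (4,1) (4,1) (5,5) (5,5) (3,6) (3,6) (3,6) (3,6)
That's 6 distinct rows out of 16 strategies.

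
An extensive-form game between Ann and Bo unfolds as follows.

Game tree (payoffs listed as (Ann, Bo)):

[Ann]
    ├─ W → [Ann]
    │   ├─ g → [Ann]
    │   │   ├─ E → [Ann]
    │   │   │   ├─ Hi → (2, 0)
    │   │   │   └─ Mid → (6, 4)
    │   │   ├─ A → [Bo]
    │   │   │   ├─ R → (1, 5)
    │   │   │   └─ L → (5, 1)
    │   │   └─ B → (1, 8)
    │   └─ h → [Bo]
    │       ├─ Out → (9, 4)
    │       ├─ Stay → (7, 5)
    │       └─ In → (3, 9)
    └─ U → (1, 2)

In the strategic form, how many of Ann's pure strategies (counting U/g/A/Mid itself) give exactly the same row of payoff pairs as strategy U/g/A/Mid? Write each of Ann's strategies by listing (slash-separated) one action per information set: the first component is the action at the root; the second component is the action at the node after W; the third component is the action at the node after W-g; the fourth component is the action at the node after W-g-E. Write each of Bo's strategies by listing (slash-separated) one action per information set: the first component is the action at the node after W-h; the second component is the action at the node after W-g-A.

12

Row for U/g/A/Mid (columns Out/R, Out/L, Stay/R, Stay/L, In/R, In/L): (1,2) (1,2) (1,2) (1,2) (1,2) (1,2).
Under U/g/A/Mid, Ann's choice at the node after W and at the node after W-g and at the node after W-g-E can never be reached regardless of what Bo does, so varying those choices leaves every outcome unchanged.
Holding the reachable choices fixed and varying the unreachable ones freely already gives 2 × 3 × 2 = 12 equivalent strategies.
No other strategy reproduces this row, so those 12 are the full class: U/g/E/Hi, U/g/E/Mid, U/g/A/Hi, U/g/A/Mid, U/g/B/Hi, U/g/B/Mid, U/h/E/Hi, U/h/E/Mid, U/h/A/Hi, U/h/A/Mid, U/h/B/Hi, U/h/B/Mid.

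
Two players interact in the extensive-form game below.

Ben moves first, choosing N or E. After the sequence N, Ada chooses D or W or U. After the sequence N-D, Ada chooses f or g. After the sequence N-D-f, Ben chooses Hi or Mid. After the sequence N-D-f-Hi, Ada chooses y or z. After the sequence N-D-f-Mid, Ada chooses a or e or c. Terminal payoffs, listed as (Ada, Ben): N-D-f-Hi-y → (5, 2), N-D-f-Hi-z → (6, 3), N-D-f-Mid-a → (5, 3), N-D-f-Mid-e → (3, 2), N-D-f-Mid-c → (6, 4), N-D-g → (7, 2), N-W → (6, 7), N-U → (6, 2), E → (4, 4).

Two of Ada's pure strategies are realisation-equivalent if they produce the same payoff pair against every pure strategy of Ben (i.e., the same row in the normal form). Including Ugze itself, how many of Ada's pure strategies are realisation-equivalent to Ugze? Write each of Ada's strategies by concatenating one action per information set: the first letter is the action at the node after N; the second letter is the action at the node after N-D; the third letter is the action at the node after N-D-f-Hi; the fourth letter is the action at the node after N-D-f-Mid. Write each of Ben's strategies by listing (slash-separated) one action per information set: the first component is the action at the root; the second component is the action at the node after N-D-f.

Row for Ugze (columns N/Hi, N/Mid, E/Hi, E/Mid): (6,2) (6,2) (4,4) (4,4).
Under Ugze, Ada's choice at the node after N-D and at the node after N-D-f-Hi and at the node after N-D-f-Mid can never be reached regardless of what Ben does, so varying those choices leaves every outcome unchanged.
Holding the reachable choices fixed and varying the unreachable ones freely already gives 2 × 2 × 3 = 12 equivalent strategies.
No other strategy reproduces this row, so those 12 are the full class: Ufya, Ufye, Ufyc, Ufza, Ufze, Ufzc, Ugya, Ugye, Ugyc, Ugza, Ugze, Ugzc.

12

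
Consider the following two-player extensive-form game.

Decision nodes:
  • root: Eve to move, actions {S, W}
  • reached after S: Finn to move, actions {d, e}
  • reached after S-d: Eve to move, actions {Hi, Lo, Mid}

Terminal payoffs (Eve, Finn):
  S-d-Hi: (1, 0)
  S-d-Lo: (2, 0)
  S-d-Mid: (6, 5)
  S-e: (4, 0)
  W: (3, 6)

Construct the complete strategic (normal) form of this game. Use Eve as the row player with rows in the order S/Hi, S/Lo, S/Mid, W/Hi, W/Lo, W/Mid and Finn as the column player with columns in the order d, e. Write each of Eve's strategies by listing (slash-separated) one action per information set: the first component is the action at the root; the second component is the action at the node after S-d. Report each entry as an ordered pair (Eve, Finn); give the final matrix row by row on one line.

S/Hi: (1,0) (4,0) | S/Lo: (2,0) (4,0) | S/Mid: (6,5) (4,0) | W/Hi: (3,6) (3,6) | W/Lo: (3,6) (3,6) | W/Mid: (3,6) (3,6)

Row S/Hi: d→(1,0), e→(4,0)
Row S/Lo: d→(2,0), e→(4,0)
Row S/Mid: d→(6,5), e→(4,0)
Row W/Hi: d→(3,6), e→(3,6)
Row W/Lo: d→(3,6), e→(3,6)
Row W/Mid: d→(3,6), e→(3,6)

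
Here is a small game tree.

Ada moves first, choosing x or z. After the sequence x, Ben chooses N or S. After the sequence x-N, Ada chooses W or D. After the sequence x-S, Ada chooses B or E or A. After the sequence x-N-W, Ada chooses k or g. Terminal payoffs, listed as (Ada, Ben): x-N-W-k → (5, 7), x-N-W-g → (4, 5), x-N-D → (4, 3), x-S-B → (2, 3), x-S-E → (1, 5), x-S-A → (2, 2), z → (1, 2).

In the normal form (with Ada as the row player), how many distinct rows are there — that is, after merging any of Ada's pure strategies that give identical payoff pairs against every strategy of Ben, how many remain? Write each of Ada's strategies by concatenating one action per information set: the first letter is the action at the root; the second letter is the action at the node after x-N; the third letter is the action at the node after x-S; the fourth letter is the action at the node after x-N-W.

Ada has 24 pure strategies: xWBk, xWBg, xWEk, xWEg, xWAk, xWAg, xDBk, xDBg, xDEk, xDEg, xDAk, xDAg, zWBk, zWBg, zWEk, zWEg, zWAk, zWAg, zDBk, zDBg, zDEk, zDEg, zDAk, zDAg. Columns: N, S.
{xWBk} → row (5,7) (2,3)
{xWBg} → row (4,5) (2,3)
{xWEk} → row (5,7) (1,5)
{xWEg} → row (4,5) (1,5)
{xWAk} → row (5,7) (2,2)
{xWAg} → row (4,5) (2,2)
{xDBk, xDBg} → row (4,3) (2,3)
{xDEk, xDEg} → row (4,3) (1,5)
{xDAk, xDAg} → row (4,3) (2,2)
{zWBk, zWBg, zWEk, zWEg, zWAk, zWAg, zDBk, zDBg, zDEk, zDEg, zDAk, zDAg} → row (1,2) (1,2)
That's 10 distinct rows out of 24 strategies.

10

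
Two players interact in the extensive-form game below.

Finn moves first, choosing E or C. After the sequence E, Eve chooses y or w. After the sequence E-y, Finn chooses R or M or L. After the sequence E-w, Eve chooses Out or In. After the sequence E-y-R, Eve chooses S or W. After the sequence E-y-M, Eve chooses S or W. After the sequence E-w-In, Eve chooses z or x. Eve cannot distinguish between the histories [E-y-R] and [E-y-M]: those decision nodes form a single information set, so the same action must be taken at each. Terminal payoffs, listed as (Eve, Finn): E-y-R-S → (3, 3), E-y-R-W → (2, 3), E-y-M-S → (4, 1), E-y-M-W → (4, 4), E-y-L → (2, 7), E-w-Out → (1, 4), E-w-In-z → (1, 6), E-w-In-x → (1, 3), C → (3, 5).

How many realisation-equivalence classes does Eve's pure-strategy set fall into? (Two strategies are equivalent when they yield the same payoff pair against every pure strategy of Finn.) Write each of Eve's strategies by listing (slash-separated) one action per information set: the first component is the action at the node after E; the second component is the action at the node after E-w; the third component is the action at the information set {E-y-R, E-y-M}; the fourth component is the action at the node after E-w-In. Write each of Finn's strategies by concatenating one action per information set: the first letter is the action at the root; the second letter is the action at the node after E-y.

Eve has 16 pure strategies: y/Out/S/z, y/Out/S/x, y/Out/W/z, y/Out/W/x, y/In/S/z, y/In/S/x, y/In/W/z, y/In/W/x, w/Out/S/z, w/Out/S/x, w/Out/W/z, w/Out/W/x, w/In/S/z, w/In/S/x, w/In/W/z, w/In/W/x. Columns: ER, EM, EL, CR, CM, CL.
{y/Out/S/z, y/Out/S/x, y/In/S/z, y/In/S/x} → row (3,3) (4,1) (2,7) (3,5) (3,5) (3,5)
{y/Out/W/z, y/Out/W/x, y/In/W/z, y/In/W/x} → row (2,3) (4,4) (2,7) (3,5) (3,5) (3,5)
{w/Out/S/z, w/Out/S/x, w/Out/W/z, w/Out/W/x} → row (1,4) (1,4) (1,4) (3,5) (3,5) (3,5)
{w/In/S/z, w/In/W/z} → row (1,6) (1,6) (1,6) (3,5) (3,5) (3,5)
{w/In/S/x, w/In/W/x} → row (1,3) (1,3) (1,3) (3,5) (3,5) (3,5)
That's 5 distinct rows out of 16 strategies.

5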